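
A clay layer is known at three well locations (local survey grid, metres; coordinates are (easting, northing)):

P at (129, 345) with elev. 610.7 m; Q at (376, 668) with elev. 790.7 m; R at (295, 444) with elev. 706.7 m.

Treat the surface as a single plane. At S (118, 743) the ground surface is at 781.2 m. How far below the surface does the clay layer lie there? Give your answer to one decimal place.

Let the plane be z = a·E + b·N + c.
Q−P: 247a + 323b = 180;  R−P: 166a + 99b = 96.
Solving gives a = 0.45219, b = 0.21149.
Then c = 610.7 − a·129 − b·345 = 479.41.
At (118, 743): z_contact = 53.36 + 157.13 + 479.41 = 689.90 m.
Depth below ground = 781.2 − 689.90 = 91.3 m.

91.3 m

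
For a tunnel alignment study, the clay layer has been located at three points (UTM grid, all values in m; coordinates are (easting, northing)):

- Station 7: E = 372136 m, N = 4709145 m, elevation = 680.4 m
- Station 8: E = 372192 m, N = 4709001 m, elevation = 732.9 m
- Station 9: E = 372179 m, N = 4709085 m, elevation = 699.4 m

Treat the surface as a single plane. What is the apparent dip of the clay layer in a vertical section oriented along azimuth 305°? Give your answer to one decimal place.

7.0°

Let the plane be z = a·E + b·N + c.
Station 8−Station 7: 56a − 144b = 52.5;  Station 9−Station 7: 43a − 60b = 19.
Solving gives a = −0.14619, b = −0.42143.
Unit vector along 305° is (sin 305°, cos 305°) = (-0.8192, 0.5736).
Slope in that direction = a·(-0.8192) + b·(0.5736) = −0.12198.
Apparent dip = arctan|0.12198| = 7.0° (true dip is 24.0°, so apparent ≤ true as expected).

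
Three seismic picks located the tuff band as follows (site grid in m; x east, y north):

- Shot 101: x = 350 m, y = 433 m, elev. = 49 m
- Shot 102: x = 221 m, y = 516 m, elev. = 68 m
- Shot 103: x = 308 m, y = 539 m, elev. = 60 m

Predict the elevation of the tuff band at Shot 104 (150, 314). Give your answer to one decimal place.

Two edge vectors: Shot 101→Shot 102 = (-129, 83, 19), Shot 101→Shot 103 = (-42, 106, 11).
Normal n = (Shot 101→Shot 102) × (Shot 101→Shot 103) = (-1101, 621, -10188).
So ∂z/∂x = −n_x/n_z = −0.10807 and ∂z/∂y = −n_y/n_z = 0.06095.
Intercept c from Shot 101: 49 + 37.82 − 26.39 = 60.43.
At (150, 314): z = −16.2 + 19.1 + 60.43 = 63.4 m.

63.4 m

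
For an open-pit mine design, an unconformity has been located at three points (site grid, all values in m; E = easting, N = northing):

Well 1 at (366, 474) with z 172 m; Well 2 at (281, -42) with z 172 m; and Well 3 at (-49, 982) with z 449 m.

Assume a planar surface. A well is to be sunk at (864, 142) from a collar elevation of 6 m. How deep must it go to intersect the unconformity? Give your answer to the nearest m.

Let the plane be z = a·E + b·N + c.
Well 2−Well 1: −85a − 516b = 0;  Well 3−Well 1: −415a + 508b = 277.
Solving gives a = −0.55546, b = 0.09150.
Then c = 172 − a·366 − b·474 = 331.93.
At (864, 142): z_contact = −479.9 + 13.0 + 331.93 = -135.0 m.
Depth below ground = 6 − (-135.0) = 141 m.

141 m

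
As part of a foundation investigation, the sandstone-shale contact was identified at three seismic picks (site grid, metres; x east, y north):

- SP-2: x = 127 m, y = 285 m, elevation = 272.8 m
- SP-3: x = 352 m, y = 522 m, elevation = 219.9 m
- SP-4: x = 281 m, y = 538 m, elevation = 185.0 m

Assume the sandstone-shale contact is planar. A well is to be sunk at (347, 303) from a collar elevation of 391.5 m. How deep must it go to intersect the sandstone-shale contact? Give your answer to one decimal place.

Two edge vectors: SP-2→SP-3 = (225, 237, -52.9), SP-2→SP-4 = (154, 253, -87.8).
Normal n = (SP-2→SP-3) × (SP-2→SP-4) = (-7424.9, 11608.4, 20427).
So ∂z/∂x = −n_x/n_z = 0.36348 and ∂z/∂y = −n_y/n_z = −0.56829.
Intercept c from SP-2: 272.8 − 46.16 + 161.96 = 388.60.
At (347, 303): z_contact = 126.13 − 172.19 + 388.60 = 342.54 m.
Depth below ground = 391.5 − 342.54 = 49.0 m.

49.0 m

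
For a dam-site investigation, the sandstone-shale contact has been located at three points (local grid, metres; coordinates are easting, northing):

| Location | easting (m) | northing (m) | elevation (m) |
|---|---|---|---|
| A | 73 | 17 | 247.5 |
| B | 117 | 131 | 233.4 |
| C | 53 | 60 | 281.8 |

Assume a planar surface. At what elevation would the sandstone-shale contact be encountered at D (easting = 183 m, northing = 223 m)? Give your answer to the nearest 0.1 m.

Let the plane be z = a·easting + b·northing + c.
B−A: 44a + 114b = −14.1;  C−A: −20a + 43b = 34.3.
Solving gives a = −1.08257, b = 0.29415.
Then c = 247.5 − a·73 − b·17 = 321.53.
At (183, 223): z = −198.1 + 65.6 + 321.53 = 189.0 m.

189.0 m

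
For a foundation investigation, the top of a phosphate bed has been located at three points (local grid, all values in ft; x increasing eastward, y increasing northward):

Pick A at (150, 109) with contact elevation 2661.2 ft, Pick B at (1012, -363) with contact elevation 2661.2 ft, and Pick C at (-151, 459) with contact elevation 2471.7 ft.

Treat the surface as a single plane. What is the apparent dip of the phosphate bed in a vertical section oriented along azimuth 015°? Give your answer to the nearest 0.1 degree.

Two edge vectors: Pick A→Pick B = (862, -472, 0), Pick A→Pick C = (-301, 350, -189.5).
Normal n = (Pick A→Pick B) × (Pick A→Pick C) = (89444, 163349, 159628).
So ∂z/∂x = −n_x/n_z = −0.56033 and ∂z/∂y = −n_y/n_z = −1.02331.
Unit vector along 015° is (sin 15°, cos 15°) = (0.2588, 0.9659).
Slope in that direction = a·(0.2588) + b·(0.9659) = −1.13347.
Apparent dip = arctan|1.13347| = 48.6° (true dip is 49.4°, so apparent ≤ true as expected).

48.6°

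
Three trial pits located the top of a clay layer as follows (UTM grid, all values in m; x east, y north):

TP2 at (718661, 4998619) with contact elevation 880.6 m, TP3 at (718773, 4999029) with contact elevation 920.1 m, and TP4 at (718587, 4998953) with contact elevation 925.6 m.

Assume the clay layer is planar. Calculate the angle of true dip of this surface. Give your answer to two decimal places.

Let the plane be z = a·x + b·y + c.
TP3−TP2: 112a + 410b = 39.5;  TP4−TP2: −74a + 334b = 45.
Solving gives a = −0.07760, b = 0.11754.
Gradient magnitude |∇z| = √(a² + b²) = √(0.00602 + 0.01382) = 0.14084.
True dip = arctan(0.14084) = 8.02°, dipping toward SSE (azimuth ≈ 147°).

8.02°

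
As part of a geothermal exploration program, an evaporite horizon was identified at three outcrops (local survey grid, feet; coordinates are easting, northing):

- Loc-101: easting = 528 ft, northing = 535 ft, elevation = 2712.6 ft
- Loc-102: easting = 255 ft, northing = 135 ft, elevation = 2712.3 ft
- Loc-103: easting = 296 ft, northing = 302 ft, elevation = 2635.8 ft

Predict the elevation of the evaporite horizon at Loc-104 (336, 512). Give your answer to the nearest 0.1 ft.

2527.5 ft

Two edge vectors: Loc-101→Loc-102 = (-273, -400, -0.3), Loc-101→Loc-103 = (-232, -233, -76.8).
Normal n = (Loc-101→Loc-102) × (Loc-101→Loc-103) = (30650.1, -20896.8, -29191).
So ∂z/∂easting = −n_x/n_z = 1.04998 and ∂z/∂northing = −n_y/n_z = −0.71586.
Intercept c from Loc-101: 2712.6 − 554.39 + 382.99 = 2541.20.
At (336, 512): z = 352.8 − 366.5 + 2541.20 = 2527.5 ft.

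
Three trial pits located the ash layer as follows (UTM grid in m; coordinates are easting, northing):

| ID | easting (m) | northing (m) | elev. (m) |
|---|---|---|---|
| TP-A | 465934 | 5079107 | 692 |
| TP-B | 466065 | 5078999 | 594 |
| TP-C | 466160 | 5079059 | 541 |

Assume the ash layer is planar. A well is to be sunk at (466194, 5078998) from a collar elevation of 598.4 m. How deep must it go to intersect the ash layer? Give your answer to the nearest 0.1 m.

87.1 m

Let the plane be z = a·easting + b·northing + c.
TP-B−TP-A: 131a − 108b = −98;  TP-C−TP-A: 226a − 48b = −151.
Solving gives a = −0.640397351, b = 0.130629139.
Then c = 692 − a·465934 − b·5079107 = −364404.48.
At (466194, 5078998): z_contact = −298549.40 + 663465.14 − 364404.48 = 511.26 m.
Depth below ground = 598.4 − 511.26 = 87.1 m.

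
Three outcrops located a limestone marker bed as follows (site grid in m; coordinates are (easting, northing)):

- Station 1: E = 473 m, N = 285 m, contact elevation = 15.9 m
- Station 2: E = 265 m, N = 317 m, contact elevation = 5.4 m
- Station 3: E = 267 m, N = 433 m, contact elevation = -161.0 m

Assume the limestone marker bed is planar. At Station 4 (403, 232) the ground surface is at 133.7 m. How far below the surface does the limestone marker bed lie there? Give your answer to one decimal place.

Let the plane be z = a·E + b·N + c.
Station 2−Station 1: −208a + 32b = −10.5;  Station 3−Station 1: −206a + 148b = −176.9.
Solving gives a = −0.16976, b = −1.43156.
Then c = 15.9 − a·473 − b·285 = 504.19.
At (403, 232): z_contact = −68.41 − 332.12 + 504.19 = 103.66 m.
Depth below ground = 133.7 − 103.66 = 30.0 m.

30.0 m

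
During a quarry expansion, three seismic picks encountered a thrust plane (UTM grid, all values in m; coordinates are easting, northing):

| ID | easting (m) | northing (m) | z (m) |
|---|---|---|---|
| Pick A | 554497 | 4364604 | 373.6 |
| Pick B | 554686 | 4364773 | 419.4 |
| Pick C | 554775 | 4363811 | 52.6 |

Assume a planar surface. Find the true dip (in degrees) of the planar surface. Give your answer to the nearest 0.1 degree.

Two edge vectors: Pick A→Pick B = (189, 169, 45.8), Pick A→Pick C = (278, -793, -321).
Normal n = (Pick A→Pick B) × (Pick A→Pick C) = (-17929.6, 73401.4, -196859).
So ∂z/∂easting = −n_x/n_z = −0.09108 and ∂z/∂northing = −n_y/n_z = 0.37286.
Gradient magnitude |∇z| = √(a² + b²) = √(0.00830 + 0.13903) = 0.38383.
True dip = arctan(0.38383) = 21.0°, dipping toward SSE (azimuth ≈ 166°).

21.0°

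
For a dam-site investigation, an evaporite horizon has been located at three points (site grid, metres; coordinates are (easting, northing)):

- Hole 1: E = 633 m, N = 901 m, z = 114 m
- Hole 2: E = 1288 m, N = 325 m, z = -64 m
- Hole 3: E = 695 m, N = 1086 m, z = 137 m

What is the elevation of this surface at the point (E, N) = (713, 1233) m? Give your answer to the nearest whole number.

159 m

Let the plane be z = a·E + b·N + c.
Hole 2−Hole 1: 655a − 576b = −178;  Hole 3−Hole 1: 62a + 185b = 23.
Solving gives a = −0.12545, b = 0.16637.
Then c = 114 − a·633 − b·901 = 43.51.
At (713, 1233): z = −89.4 + 205.1 + 43.51 = 159.2 m.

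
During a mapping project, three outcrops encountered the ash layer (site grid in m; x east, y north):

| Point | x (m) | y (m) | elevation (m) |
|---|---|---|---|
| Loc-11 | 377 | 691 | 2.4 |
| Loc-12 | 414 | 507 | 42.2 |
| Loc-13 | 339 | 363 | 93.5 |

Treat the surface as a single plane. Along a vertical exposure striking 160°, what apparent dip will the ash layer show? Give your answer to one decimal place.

9.8°

Let the plane be z = a·x + b·y + c.
Loc-12−Loc-11: 37a − 184b = 39.8;  Loc-13−Loc-11: −38a − 328b = 91.1.
Solving gives a = −0.19385, b = −0.25529.
Unit vector along 160° is (sin 160°, cos 160°) = (0.3420, -0.9397).
Slope in that direction = a·(0.3420) + b·(-0.9397) = 0.17359.
Apparent dip = arctan|0.17359| = 9.8° (true dip is 17.8°, so apparent ≤ true as expected).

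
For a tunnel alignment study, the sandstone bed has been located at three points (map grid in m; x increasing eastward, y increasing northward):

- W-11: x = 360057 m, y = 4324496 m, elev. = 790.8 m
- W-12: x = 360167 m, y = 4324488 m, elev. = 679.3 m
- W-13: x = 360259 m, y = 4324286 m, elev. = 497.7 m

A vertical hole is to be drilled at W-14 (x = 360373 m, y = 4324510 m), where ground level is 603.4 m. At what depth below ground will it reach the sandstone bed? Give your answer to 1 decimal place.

Two edge vectors: W-11→W-12 = (110, -8, -111.5), W-11→W-13 = (202, -210, -293.1).
Normal n = (W-11→W-12) × (W-11→W-13) = (-21070.2, 9718, -21484).
So ∂z/∂x = −n_x/n_z = −0.980739155 and ∂z/∂y = −n_y/n_z = 0.452336623.
Intercept c from W-11: 790.8 + 353122.00 − 1956127.92 = −1602215.12.
At (360373, 4324510): z_contact = −353431.91 + 1956134.25 − 1602215.12 = 487.22 m.
Depth below ground = 603.4 − 487.22 = 116.2 m.

116.2 m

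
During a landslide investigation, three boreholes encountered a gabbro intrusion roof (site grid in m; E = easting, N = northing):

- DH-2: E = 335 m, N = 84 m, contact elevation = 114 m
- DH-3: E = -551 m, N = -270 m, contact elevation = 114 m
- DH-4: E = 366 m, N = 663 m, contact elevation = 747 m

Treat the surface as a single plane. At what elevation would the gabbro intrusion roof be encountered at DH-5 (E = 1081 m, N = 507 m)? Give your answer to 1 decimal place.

253.6 m

Two edge vectors: DH-2→DH-3 = (-886, -354, 0), DH-2→DH-4 = (31, 579, 633).
Normal n = (DH-2→DH-3) × (DH-2→DH-4) = (-224082, 560838, -502020).
So ∂z/∂E = −n_x/n_z = −0.446361 and ∂z/∂N = −n_y/n_z = 1.117163.
Intercept c from DH-2: 114 + 149.53 − 93.84 = 169.69.
At (1081, 507): z = −482.5 + 566.4 + 169.69 = 253.6 m.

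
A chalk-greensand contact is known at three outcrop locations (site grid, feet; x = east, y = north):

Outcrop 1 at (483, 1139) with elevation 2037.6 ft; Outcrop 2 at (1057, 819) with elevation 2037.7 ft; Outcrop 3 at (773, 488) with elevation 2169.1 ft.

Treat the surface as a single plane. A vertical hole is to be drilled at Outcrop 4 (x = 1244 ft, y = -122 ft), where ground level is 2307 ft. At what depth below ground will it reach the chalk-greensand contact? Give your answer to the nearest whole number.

Let the plane be z = a·x + b·y + c.
Outcrop 2−Outcrop 1: 574a − 320b = 0.1;  Outcrop 3−Outcrop 1: 290a − 651b = 131.5.
Solving gives a = −0.14959, b = −0.26863.
Then c = 2037.6 − a·483 − b·1139 = 2415.82.
At (1244, -122): z_contact = −186.1 + 32.8 + 2415.82 = 2262.5 ft.
Depth below ground = 2307 − 2262.5 = 44 ft.

44 ft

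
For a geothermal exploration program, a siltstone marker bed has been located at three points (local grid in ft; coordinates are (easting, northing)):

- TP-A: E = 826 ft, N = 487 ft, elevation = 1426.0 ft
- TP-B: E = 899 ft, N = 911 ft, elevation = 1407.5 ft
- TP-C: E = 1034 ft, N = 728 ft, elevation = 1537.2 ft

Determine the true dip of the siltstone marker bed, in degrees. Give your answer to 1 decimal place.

Two edge vectors: TP-A→TP-B = (73, 424, -18.5), TP-A→TP-C = (208, 241, 111.2).
Normal n = (TP-A→TP-B) × (TP-A→TP-C) = (51607.3, -11965.6, -70599).
So ∂z/∂E = −n_x/n_z = 0.73099 and ∂z/∂N = −n_y/n_z = −0.16949.
Gradient magnitude |∇z| = √(a² + b²) = √(0.53435 + 0.02873) = 0.75038.
True dip = arctan(0.75038) = 36.9°, dipping toward WNW (azimuth ≈ 283°).

36.9°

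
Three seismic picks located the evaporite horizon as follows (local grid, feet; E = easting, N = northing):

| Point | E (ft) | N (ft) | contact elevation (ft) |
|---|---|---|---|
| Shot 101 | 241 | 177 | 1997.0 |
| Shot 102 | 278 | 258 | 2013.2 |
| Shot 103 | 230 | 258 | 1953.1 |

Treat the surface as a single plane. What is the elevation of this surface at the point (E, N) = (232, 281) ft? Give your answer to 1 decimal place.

1947.0 ft

Let the plane be z = a·E + b·N + c.
Shot 102−Shot 101: 37a + 81b = 16.2;  Shot 103−Shot 101: −11a + 81b = −43.9.
Solving gives a = 1.25208, b = −0.37194.
Then c = 1997 − a·241 − b·177 = 1761.08.
At (232, 281): z = 290.5 − 104.5 + 1761.08 = 1947.0 ft.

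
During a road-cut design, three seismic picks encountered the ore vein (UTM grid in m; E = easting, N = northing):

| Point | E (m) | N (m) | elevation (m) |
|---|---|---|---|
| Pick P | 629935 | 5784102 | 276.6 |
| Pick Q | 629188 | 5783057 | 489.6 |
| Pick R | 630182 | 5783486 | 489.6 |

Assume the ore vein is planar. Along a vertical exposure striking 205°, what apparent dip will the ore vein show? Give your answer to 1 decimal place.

12.0°

Two edge vectors: Pick P→Pick Q = (-747, -1045, 213), Pick P→Pick R = (247, -616, 213).
Normal n = (Pick P→Pick Q) × (Pick P→Pick R) = (-91377, 211722, 718267).
So ∂z/∂E = −n_x/n_z = 0.12722 and ∂z/∂N = −n_y/n_z = −0.29477.
Unit vector along 205° is (sin 205°, cos 205°) = (-0.4226, -0.9063).
Slope in that direction = a·(-0.4226) + b·(-0.9063) = 0.21339.
Apparent dip = arctan|0.21339| = 12.0° (true dip is 17.8°, so apparent ≤ true as expected).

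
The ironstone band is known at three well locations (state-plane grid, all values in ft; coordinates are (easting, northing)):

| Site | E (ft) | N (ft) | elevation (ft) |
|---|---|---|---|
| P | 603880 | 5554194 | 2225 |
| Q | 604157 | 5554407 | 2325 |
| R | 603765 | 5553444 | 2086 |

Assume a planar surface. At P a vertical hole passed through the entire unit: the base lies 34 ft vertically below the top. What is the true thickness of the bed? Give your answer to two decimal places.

Let the plane be z = a·E + b·N + c.
Q−P: 277a + 213b = 100;  R−P: −115a − 750b = −139.
Solving gives a = 0.24770, b = 0.14735.
|∇z| = √(a²+b²) = 0.28822, so dip δ = arctan(0.28822) = 16.08°.
True thickness = vertical thickness × cos δ = 34 × cos 16.08° = 32.67 ft.

32.67 ft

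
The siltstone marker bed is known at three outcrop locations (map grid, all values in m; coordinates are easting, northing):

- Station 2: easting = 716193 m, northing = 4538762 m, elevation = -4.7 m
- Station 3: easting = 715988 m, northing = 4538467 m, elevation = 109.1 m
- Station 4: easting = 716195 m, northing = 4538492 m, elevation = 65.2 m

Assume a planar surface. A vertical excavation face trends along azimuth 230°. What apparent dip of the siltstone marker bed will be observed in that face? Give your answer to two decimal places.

Let the plane be z = a·easting + b·northing + c.
Station 3−Station 2: −205a − 295b = 113.8;  Station 4−Station 2: 2a − 270b = 69.9.
Solving gives a = −0.18065, b = −0.26023.
Unit vector along 230° is (sin 230°, cos 230°) = (-0.7660, -0.6428).
Slope in that direction = a·(-0.7660) + b·(-0.6428) = 0.30566.
Apparent dip = arctan|0.30566| = 17.00° (true dip is 17.6°, so apparent ≤ true as expected).

17.00°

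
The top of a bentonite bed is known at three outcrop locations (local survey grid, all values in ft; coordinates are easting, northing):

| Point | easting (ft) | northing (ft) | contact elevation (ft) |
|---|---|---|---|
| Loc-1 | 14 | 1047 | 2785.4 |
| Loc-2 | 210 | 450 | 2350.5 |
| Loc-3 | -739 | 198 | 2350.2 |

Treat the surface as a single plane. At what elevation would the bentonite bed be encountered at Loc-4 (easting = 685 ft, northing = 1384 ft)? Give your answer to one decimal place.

2892.0 ft

Let the plane be z = a·easting + b·northing + c.
Loc-2−Loc-1: 196a − 597b = −434.9;  Loc-3−Loc-1: −753a − 849b = −435.2.
Solving gives a = −0.177639, b = 0.670155.
Then c = 2785.4 − a·14 − b·1047 = 2086.23.
At (685, 1384): z = −121.7 + 927.5 + 2086.23 = 2892.0 ft.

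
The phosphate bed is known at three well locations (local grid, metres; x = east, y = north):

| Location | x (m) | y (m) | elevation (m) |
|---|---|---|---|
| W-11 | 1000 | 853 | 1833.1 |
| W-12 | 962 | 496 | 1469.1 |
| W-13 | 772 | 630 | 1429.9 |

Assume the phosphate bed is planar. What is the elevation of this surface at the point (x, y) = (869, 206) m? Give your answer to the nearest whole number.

1120 m

Let the plane be z = a·x + b·y + c.
W-12−W-11: −38a − 357b = −364;  W-13−W-11: −228a − 223b = −403.2.
Solving gives a = 0.86079, b = 0.92798.
Then c = 1833.1 − a·1000 − b·853 = 180.74.
At (869, 206): z = 748.0 + 191.2 + 180.74 = 1119.9 m.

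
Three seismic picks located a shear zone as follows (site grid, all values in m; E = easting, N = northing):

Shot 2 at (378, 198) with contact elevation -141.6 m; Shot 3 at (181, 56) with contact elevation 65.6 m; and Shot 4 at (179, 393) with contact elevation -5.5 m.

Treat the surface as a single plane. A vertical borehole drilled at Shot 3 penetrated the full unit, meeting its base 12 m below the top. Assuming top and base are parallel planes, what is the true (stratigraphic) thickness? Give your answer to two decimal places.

8.82 m

Two edge vectors: Shot 2→Shot 3 = (-197, -142, 207.2), Shot 2→Shot 4 = (-199, 195, 136.1).
Normal n = (Shot 2→Shot 3) × (Shot 2→Shot 4) = (-59730.2, -14421.1, -66673).
So ∂z/∂E = −n_x/n_z = −0.89587 and ∂z/∂N = −n_y/n_z = −0.21630.
|∇z| = √(a²+b²) = 0.92161, so dip δ = arctan(0.92161) = 42.66°.
True thickness = vertical thickness × cos δ = 12 × cos 42.66° = 8.82 m.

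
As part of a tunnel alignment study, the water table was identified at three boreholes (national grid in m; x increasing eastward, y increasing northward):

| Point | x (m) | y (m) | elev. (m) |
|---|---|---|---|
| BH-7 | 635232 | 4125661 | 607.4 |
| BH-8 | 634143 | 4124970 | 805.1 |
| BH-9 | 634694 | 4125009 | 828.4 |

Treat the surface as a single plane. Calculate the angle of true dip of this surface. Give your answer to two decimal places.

21.96°

Two edge vectors: BH-7→BH-8 = (-1089, -691, 197.7), BH-7→BH-9 = (-538, -652, 221).
Normal n = (BH-7→BH-8) × (BH-7→BH-9) = (-23810.6, 134306.4, 338270).
So ∂z/∂x = −n_x/n_z = 0.07039 and ∂z/∂y = −n_y/n_z = −0.39704.
Gradient magnitude |∇z| = √(a² + b²) = √(0.00495 + 0.15764) = 0.40323.
True dip = arctan(0.40323) = 21.96°, dipping toward N (azimuth ≈ 350°).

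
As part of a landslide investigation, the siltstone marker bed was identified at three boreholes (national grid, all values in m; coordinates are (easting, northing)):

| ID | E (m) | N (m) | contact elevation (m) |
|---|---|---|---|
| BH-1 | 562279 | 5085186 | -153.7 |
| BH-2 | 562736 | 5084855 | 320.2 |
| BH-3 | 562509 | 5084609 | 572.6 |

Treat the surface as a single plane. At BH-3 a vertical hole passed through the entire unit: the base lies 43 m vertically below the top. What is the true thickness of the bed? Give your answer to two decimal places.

Let the plane be z = a·E + b·N + c.
BH-2−BH-1: 457a − 331b = 473.9;  BH-3−BH-1: 230a − 577b = 726.3.
Solving gives a = 0.17613, b = −1.18854.
|∇z| = √(a²+b²) = 1.20152, so dip δ = arctan(1.20152) = 50.23°.
True thickness = vertical thickness × cos δ = 43 × cos 50.23° = 27.51 m.

27.51 m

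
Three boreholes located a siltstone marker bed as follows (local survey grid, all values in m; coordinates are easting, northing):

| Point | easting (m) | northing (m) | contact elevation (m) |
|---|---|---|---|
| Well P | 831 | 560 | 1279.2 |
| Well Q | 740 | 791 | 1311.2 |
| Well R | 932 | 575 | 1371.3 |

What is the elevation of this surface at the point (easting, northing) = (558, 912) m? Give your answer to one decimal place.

1214.8 m

Let the plane be z = a·easting + b·northing + c.
Well Q−Well P: −91a + 231b = 32;  Well R−Well P: 101a + 15b = 92.1.
Solving gives a = 0.84204, b = 0.47024.
Then c = 1279.2 − a·831 − b·560 = 316.13.
At (558, 912): z = 469.9 + 428.9 + 316.13 = 1214.8 m.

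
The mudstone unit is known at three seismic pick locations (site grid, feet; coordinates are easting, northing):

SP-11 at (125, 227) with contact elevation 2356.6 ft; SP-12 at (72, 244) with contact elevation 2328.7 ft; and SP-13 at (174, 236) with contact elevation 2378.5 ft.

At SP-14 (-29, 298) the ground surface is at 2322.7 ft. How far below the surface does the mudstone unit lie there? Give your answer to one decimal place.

50.6 ft

Let the plane be z = a·easting + b·northing + c.
SP-12−SP-11: −53a + 17b = −27.9;  SP-13−SP-11: 49a + 9b = 21.9.
Solving gives a = 0.47588, b = −0.15756.
Then c = 2356.6 − a·125 − b·227 = 2332.88.
At (-29, 298): z_contact = −13.80 − 46.95 + 2332.88 = 2272.13 ft.
Depth below ground = 2322.7 − 2272.13 = 50.6 ft.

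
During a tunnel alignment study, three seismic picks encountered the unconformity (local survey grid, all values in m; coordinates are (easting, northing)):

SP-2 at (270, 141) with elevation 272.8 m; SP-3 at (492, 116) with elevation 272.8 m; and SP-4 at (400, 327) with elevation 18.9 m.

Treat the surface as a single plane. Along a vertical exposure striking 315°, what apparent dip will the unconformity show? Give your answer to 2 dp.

38.45°

Let the plane be z = a·E + b·N + c.
SP-3−SP-2: 222a − 25b = 0;  SP-4−SP-2: 130a + 186b = −253.9.
Solving gives a = −0.14251, b = −1.26545.
Unit vector along 315° is (sin 315°, cos 315°) = (-0.7071, 0.7071).
Slope in that direction = a·(-0.7071) + b·(0.7071) = −0.79404.
Apparent dip = arctan|0.79404| = 38.45° (true dip is 51.9°, so apparent ≤ true as expected).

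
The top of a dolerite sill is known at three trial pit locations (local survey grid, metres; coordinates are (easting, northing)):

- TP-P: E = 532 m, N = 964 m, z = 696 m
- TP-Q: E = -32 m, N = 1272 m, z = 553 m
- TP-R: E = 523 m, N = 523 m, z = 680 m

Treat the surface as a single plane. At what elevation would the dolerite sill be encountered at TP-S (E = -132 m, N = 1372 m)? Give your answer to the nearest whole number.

529 m

Two edge vectors: TP-P→TP-Q = (-564, 308, -143), TP-P→TP-R = (-9, -441, -16).
Normal n = (TP-P→TP-Q) × (TP-P→TP-R) = (-67991, -7737, 251496).
So ∂z/∂E = −n_x/n_z = 0.27035 and ∂z/∂N = −n_y/n_z = 0.03076.
Intercept c from TP-P: 696 − 143.82 − 29.66 = 522.52.
At (-132, 1372): z = −35.7 + 42.2 + 522.52 = 529.0 m.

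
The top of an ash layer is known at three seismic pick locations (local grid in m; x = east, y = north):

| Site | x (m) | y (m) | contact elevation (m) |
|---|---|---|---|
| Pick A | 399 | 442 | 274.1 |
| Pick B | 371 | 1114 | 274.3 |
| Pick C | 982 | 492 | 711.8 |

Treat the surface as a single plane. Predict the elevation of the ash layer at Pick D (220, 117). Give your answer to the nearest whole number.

Let the plane be z = a·x + b·y + c.
Pick B−Pick A: −28a + 672b = 0.2;  Pick C−Pick A: 583a + 50b = 437.7.
Solving gives a = 0.74807, b = 0.03147.
Then c = 274.1 − a·399 − b·442 = −38.29.
At (220, 117): z = 164.6 + 3.7 − 38.29 = 130.0 m.

130 m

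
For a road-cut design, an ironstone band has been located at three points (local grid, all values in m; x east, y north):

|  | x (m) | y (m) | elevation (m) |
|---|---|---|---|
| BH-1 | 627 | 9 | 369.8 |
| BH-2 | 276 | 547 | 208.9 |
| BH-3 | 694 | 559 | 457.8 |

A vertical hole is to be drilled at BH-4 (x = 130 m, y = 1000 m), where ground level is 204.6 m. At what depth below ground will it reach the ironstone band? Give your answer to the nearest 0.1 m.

Two edge vectors: BH-1→BH-2 = (-351, 538, -160.9), BH-1→BH-3 = (67, 550, 88).
Normal n = (BH-1→BH-2) × (BH-1→BH-3) = (135839, 20107.7, -229096).
So ∂z/∂x = −n_x/n_z = 0.592935 and ∂z/∂y = −n_y/n_z = 0.087770.
Intercept c from BH-1: 369.8 − 371.77 − 0.79 = −2.76.
At (130, 1000): z_contact = 77.08 + 87.77 − 2.76 = 162.09 m.
Depth below ground = 204.6 − 162.09 = 42.5 m.

42.5 m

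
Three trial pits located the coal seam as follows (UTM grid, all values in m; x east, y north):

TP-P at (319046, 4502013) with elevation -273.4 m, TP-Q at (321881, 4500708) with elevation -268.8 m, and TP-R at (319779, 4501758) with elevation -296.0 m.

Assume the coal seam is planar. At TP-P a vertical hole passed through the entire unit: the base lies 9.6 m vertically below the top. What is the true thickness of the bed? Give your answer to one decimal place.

9.2 m

Let the plane be z = a·x + b·y + c.
TP-Q−TP-P: 2835a − 1305b = 4.6;  TP-R−TP-P: 733a − 255b = −22.6.
Solving gives a = −0.13125, b = −0.28866.
|∇z| = √(a²+b²) = 0.31710, so dip δ = arctan(0.31710) = 17.59°.
True thickness = vertical thickness × cos δ = 9.6 × cos 17.59° = 9.2 m.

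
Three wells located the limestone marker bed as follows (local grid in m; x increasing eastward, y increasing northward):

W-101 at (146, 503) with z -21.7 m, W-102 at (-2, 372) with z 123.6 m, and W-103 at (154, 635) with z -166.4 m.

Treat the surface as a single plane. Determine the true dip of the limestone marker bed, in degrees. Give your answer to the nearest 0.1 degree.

Let the plane be z = a·x + b·y + c.
W-102−W-101: −148a − 131b = 145.3;  W-103−W-101: 8a + 132b = −144.7.
Solving gives a = −0.01211, b = −1.09548.
Gradient magnitude |∇z| = √(a² + b²) = √(0.00015 + 1.20007) = 1.09555.
True dip = arctan(1.09555) = 47.6°, dipping toward N (azimuth ≈ 001°).

47.6°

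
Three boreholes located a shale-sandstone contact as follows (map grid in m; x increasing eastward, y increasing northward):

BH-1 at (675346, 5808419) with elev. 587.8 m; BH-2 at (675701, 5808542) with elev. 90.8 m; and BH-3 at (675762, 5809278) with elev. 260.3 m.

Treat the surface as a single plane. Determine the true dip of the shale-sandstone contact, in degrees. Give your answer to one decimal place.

57.4°

Two edge vectors: BH-1→BH-2 = (355, 123, -497), BH-1→BH-3 = (416, 859, -327.5).
Normal n = (BH-1→BH-2) × (BH-1→BH-3) = (386640.5, -90489.5, 253777).
So ∂z/∂x = −n_x/n_z = −1.52354 and ∂z/∂y = −n_y/n_z = 0.35657.
Gradient magnitude |∇z| = √(a² + b²) = √(2.32119 + 0.12714) = 1.56471.
True dip = arctan(1.56471) = 57.4°, dipping toward ESE (azimuth ≈ 103°).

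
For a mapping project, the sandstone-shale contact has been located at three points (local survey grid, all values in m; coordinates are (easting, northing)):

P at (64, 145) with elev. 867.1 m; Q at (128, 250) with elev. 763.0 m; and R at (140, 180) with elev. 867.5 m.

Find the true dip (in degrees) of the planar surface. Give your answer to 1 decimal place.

Two edge vectors: P→Q = (64, 105, -104.1), P→R = (76, 35, 0.4).
Normal n = (P→Q) × (P→R) = (3685.5, -7937.2, -5740).
So ∂z/∂E = −n_x/n_z = 0.64207 and ∂z/∂N = −n_y/n_z = −1.38279.
Gradient magnitude |∇z| = √(a² + b²) = √(0.41226 + 1.91210) = 1.52458.
True dip = arctan(1.52458) = 56.7°, dipping toward NNW (azimuth ≈ 335°).

56.7°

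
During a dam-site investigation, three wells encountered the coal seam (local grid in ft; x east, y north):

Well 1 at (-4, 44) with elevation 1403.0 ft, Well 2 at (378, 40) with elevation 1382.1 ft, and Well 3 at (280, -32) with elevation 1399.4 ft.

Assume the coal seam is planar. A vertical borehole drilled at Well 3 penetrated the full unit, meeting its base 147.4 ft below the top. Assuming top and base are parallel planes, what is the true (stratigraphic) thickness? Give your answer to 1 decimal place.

145.2 ft

Two edge vectors: Well 1→Well 2 = (382, -4, -20.9), Well 1→Well 3 = (284, -76, -3.6).
Normal n = (Well 1→Well 2) × (Well 1→Well 3) = (-1574, -4560.4, -27896).
So ∂z/∂x = −n_x/n_z = −0.05642 and ∂z/∂y = −n_y/n_z = −0.16348.
|∇z| = √(a²+b²) = 0.17294, so dip δ = arctan(0.17294) = 9.81°.
True thickness = vertical thickness × cos δ = 147.4 × cos 9.81° = 145.2 ft.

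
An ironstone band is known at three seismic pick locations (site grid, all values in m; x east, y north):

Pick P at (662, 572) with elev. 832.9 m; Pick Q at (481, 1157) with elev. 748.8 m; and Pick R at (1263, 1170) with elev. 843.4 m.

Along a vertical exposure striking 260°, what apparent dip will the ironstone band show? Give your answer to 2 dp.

Let the plane be z = a·x + b·y + c.
Pick Q−Pick P: −181a + 585b = −84.1;  Pick R−Pick P: 601a + 598b = 10.5.
Solving gives a = 0.12273, b = −0.10579.
Unit vector along 260° is (sin 260°, cos 260°) = (-0.9848, -0.1736).
Slope in that direction = a·(-0.9848) + b·(-0.1736) = −0.10250.
Apparent dip = arctan|0.10250| = 5.85° (true dip is 9.2°, so apparent ≤ true as expected).

5.85°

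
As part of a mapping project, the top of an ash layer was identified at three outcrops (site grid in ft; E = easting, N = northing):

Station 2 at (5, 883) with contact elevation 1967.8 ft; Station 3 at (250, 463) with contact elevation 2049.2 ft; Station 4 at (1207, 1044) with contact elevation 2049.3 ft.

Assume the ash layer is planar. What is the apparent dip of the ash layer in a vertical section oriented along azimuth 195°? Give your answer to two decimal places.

6.60°

Two edge vectors: Station 2→Station 3 = (245, -420, 81.4), Station 2→Station 4 = (1202, 161, 81.5).
Normal n = (Station 2→Station 3) × (Station 2→Station 4) = (-47335.4, 77875.3, 544285).
So ∂z/∂E = −n_x/n_z = 0.08697 and ∂z/∂N = −n_y/n_z = −0.14308.
Unit vector along 195° is (sin 195°, cos 195°) = (-0.2588, -0.9659).
Slope in that direction = a·(-0.2588) + b·(-0.9659) = 0.11569.
Apparent dip = arctan|0.11569| = 6.60° (true dip is 9.5°, so apparent ≤ true as expected).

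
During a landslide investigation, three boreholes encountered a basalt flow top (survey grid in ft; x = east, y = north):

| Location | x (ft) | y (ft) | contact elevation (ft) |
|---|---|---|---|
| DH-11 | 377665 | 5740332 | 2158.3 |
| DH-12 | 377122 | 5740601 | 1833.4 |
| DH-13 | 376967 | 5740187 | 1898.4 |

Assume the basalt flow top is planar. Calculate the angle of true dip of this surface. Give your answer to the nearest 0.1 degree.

Two edge vectors: DH-11→DH-12 = (-543, 269, -324.9), DH-11→DH-13 = (-698, -145, -259.9).
Normal n = (DH-11→DH-12) × (DH-11→DH-13) = (-117023.6, 85654.5, 266497).
So ∂z/∂x = −n_x/n_z = 0.43912 and ∂z/∂y = −n_y/n_z = −0.32141.
Gradient magnitude |∇z| = √(a² + b²) = √(0.19282 + 0.10330) = 0.54418.
True dip = arctan(0.54418) = 28.6°, dipping toward NW (azimuth ≈ 306°).

28.6°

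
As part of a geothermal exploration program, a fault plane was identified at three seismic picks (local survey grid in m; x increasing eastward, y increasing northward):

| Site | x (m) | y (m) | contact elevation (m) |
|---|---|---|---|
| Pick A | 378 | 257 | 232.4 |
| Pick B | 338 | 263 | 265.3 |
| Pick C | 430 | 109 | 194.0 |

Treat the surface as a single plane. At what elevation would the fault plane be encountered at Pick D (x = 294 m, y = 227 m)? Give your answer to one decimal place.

302.8 m

Let the plane be z = a·x + b·y + c.
Pick B−Pick A: −40a + 6b = 32.9;  Pick C−Pick A: 52a − 148b = −38.4.
Solving gives a = −0.82718, b = −0.03117.
Then c = 232.4 − a·378 − b·257 = 553.08.
At (294, 227): z = −243.2 − 7.1 + 553.08 = 302.8 m.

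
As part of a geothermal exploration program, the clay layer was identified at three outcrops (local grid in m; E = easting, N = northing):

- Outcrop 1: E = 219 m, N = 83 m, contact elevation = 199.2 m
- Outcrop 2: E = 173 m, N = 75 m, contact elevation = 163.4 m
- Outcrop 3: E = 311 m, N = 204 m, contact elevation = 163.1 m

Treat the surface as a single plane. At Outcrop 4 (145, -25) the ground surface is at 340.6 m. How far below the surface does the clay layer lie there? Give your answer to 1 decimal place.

101.4 m

Let the plane be z = a·E + b·N + c.
Outcrop 2−Outcrop 1: −46a − 8b = −35.8;  Outcrop 3−Outcrop 1: 92a + 121b = −36.1.
Solving gives a = 0.95665, b = −1.02571.
Then c = 199.2 − a·219 − b·83 = 74.83.
At (145, -25): z_contact = 138.71 + 25.64 + 74.83 = 239.19 m.
Depth below ground = 340.6 − 239.19 = 101.4 m.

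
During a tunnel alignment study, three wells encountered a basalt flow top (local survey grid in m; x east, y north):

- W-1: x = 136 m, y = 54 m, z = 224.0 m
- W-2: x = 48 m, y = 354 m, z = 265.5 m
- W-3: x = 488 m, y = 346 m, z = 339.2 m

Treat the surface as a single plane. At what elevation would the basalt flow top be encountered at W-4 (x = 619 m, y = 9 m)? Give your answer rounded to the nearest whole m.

Let the plane be z = a·x + b·y + c.
W-2−W-1: −88a + 300b = 41.5;  W-3−W-1: 352a + 292b = 115.2.
Solving gives a = 0.17093, b = 0.18847.
Then c = 224 − a·136 − b·54 = 190.58.
At (619, 9): z = 105.8 + 1.7 + 190.58 = 298.1 m.

298 m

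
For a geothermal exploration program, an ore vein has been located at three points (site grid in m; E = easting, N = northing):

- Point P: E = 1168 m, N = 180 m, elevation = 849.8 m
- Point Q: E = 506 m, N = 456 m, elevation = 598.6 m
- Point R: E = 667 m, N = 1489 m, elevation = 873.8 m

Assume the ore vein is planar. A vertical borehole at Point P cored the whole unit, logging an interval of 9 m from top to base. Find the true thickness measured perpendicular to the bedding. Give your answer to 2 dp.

Let the plane be z = a·E + b·N + c.
Point Q−Point P: −662a + 276b = −251.2;  Point R−Point P: −501a + 1309b = 24.
Solving gives a = 0.46060, b = 0.19462.
|∇z| = √(a²+b²) = 0.50003, so dip δ = arctan(0.50003) = 26.57°.
True thickness = vertical thickness × cos δ = 9 × cos 26.57° = 8.05 m.

8.05 m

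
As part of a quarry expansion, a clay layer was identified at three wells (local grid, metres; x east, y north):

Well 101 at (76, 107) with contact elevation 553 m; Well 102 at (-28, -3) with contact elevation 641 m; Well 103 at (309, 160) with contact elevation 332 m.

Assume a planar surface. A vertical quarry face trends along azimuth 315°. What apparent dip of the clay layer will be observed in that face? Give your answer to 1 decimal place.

37.9°

Let the plane be z = a·x + b·y + c.
Well 102−Well 101: −104a − 110b = 88;  Well 103−Well 101: 233a + 53b = −221.
Solving gives a = −0.97654, b = 0.12327.
Unit vector along 315° is (sin 315°, cos 315°) = (-0.7071, 0.7071).
Slope in that direction = a·(-0.7071) + b·(0.7071) = 0.77768.
Apparent dip = arctan|0.77768| = 37.9° (true dip is 44.5°, so apparent ≤ true as expected).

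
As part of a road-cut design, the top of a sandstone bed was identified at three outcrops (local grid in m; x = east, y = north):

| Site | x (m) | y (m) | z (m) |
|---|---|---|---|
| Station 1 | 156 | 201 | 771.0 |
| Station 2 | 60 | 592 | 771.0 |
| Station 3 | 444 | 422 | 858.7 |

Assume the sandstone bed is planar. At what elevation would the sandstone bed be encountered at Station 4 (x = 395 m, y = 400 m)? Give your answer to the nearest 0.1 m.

Let the plane be z = a·x + b·y + c.
Station 2−Station 1: −96a + 391b = 0;  Station 3−Station 1: 288a + 221b = 87.7.
Solving gives a = 0.25624, b = 0.06291.
Then c = 771 − a·156 − b·201 = 718.38.
At (395, 400): z = 101.2 + 25.2 + 718.38 = 844.8 m.

844.8 m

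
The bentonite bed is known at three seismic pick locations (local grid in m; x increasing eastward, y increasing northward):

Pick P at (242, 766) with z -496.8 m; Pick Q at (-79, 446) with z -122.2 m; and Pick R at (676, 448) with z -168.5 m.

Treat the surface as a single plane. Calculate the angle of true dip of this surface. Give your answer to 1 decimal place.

48.1°

Let the plane be z = a·x + b·y + c.
Pick Q−Pick P: −321a − 320b = 374.6;  Pick R−Pick P: 434a − 318b = 328.3.
Solving gives a = −0.05838, b = −1.11206.
Gradient magnitude |∇z| = √(a² + b²) = √(0.00341 + 1.23669) = 1.11360.
True dip = arctan(1.11360) = 48.1°, dipping toward N (azimuth ≈ 003°).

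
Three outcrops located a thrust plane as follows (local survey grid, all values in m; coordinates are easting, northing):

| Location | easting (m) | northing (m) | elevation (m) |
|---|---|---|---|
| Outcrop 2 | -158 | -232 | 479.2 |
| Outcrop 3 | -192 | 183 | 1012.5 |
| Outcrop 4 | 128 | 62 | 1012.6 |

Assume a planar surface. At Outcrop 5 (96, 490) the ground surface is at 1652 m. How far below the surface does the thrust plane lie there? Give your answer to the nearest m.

Let the plane be z = a·easting + b·northing + c.
Outcrop 3−Outcrop 2: −34a + 415b = 533.3;  Outcrop 4−Outcrop 2: 286a + 294b = 533.4.
Solving gives a = 0.50177, b = 1.32617.
Then c = 479.2 − a·-158 − b·-232 = 866.15.
At (96, 490): z_contact = 48.2 + 649.8 + 866.15 = 1564.1 m.
Depth below ground = 1652 − 1564.1 = 88 m.

88 m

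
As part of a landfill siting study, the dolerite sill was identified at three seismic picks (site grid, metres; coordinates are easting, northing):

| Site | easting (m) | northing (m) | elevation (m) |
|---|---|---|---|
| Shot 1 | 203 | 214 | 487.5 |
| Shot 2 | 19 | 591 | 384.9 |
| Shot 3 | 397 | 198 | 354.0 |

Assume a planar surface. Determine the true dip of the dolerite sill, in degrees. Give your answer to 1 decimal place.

Two edge vectors: Shot 1→Shot 2 = (-184, 377, -102.6), Shot 1→Shot 3 = (194, -16, -133.5).
Normal n = (Shot 1→Shot 2) × (Shot 1→Shot 3) = (-51971.1, -44468.4, -70194).
So ∂z/∂easting = −n_x/n_z = −0.74039 and ∂z/∂northing = −n_y/n_z = −0.63351.
Gradient magnitude |∇z| = √(a² + b²) = √(0.54818 + 0.40133) = 0.97443.
True dip = arctan(0.97443) = 44.3°, dipping toward NE (azimuth ≈ 049°).

44.3°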